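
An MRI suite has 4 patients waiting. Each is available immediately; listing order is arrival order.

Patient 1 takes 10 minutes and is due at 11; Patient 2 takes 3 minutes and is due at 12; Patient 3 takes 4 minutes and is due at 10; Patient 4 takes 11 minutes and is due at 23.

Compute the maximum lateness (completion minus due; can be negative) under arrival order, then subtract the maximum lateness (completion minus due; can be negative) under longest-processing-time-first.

-9

FIFO (arrival order): Patient 1 Patient 2 Patient 3 Patient 4.
Patient 1: 0→10, due 11, lateness -1
Patient 2: 10→13, due 12, lateness 1
Patient 3: 13→17, due 10, lateness 7
Patient 4: 17→28, due 23, lateness 5
Maximum = 7.
LPT (decreasing processing time): Patient 4 Patient 1 Patient 3 Patient 2.
Patient 4: 0→11, due 23, lateness -12
Patient 1: 11→21, due 11, lateness 10
Patient 3: 21→25, due 10, lateness 15
Patient 2: 25→28, due 12, lateness 16
Maximum = 16.
Difference = 7 − 16 = -9.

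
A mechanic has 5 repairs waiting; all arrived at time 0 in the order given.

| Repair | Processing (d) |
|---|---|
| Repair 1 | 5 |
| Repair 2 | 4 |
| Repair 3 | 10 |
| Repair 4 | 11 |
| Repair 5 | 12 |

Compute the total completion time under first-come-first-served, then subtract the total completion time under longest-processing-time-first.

-43

FIFO (arrival order): Repair 1 Repair 2 Repair 3 Repair 4 Repair 5.
Repair 1: 0→5
Repair 2: 5→9
Repair 3: 9→19
Repair 4: 19→30
Repair 5: 30→42
Sum = 5+9+19+30+42 = 105.
LPT (decreasing processing time): Repair 5 Repair 4 Repair 3 Repair 1 Repair 2.
Repair 5: 0→12
Repair 4: 12→23
Repair 3: 23→33
Repair 1: 33→38
Repair 2: 38→42
Sum = 12+23+33+38+42 = 148.
Difference = 105 − 148 = -43.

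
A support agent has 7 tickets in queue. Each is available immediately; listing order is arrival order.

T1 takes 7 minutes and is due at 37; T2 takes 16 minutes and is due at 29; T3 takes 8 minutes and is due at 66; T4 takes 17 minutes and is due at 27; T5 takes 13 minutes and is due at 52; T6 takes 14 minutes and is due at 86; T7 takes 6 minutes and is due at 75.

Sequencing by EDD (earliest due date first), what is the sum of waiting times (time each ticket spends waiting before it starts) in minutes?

271

EDD (increasing due date): T4 T2 T1 T5 T3 T7 T6.
T4: waits 0, runs 0→17
T2: waits 17, runs 17→33
T1: waits 33, runs 33→40
T5: waits 40, runs 40→53
T3: waits 53, runs 53→61
T7: waits 61, runs 61→67
T6: waits 67, runs 67→81
Sum = 0+17+33+40+53+61+67 = 271.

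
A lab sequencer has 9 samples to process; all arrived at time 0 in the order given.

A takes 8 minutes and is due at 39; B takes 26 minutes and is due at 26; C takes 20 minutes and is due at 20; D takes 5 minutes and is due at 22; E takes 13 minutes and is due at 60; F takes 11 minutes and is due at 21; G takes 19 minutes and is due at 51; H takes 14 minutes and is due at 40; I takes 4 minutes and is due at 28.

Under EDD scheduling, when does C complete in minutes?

20

EDD (increasing due date): C F D B I A H G E.
C: 0→20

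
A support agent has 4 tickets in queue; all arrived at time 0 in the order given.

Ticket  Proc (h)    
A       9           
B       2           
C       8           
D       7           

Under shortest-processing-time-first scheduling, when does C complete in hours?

SPT (increasing processing time): B D C A.
B: 0→2
D: 2→9
C: 9→17

17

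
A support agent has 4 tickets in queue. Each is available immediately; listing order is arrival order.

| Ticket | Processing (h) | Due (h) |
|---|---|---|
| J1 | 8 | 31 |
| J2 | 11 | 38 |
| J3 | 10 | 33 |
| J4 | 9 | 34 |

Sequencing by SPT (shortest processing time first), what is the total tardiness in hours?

SPT (increasing processing time): J1 J4 J3 J2.
J1: 0→8, due 31, tardiness 0
J4: 8→17, due 34, tardiness 0
J3: 17→27, due 33, tardiness 0
J2: 27→38, due 38, tardiness 0
Sum = 0+0+0+0 = 0.

0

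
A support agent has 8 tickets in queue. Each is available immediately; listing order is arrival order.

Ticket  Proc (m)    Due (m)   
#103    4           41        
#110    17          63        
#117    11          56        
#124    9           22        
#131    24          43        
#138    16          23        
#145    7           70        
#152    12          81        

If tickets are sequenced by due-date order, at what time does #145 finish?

88

EDD (increasing due date): #124 #138 #103 #131 #117 #110 #145 #152.
#124: 0→9
#138: 9→25
#103: 25→29
#131: 29→53
#117: 53→64
#110: 64→81
#145: 81→88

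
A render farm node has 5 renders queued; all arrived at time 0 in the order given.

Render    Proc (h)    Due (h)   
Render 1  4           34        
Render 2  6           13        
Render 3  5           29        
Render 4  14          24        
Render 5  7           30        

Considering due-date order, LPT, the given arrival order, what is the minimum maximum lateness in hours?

2

EDD (increasing due date): Render 2 Render 4 Render 3 Render 5 Render 1.
Render 2: 0→6, due 13, lateness -7
Render 4: 6→20, due 24, lateness -4
Render 3: 20→25, due 29, lateness -4
Render 5: 25→32, due 30, lateness 2
Render 1: 32→36, due 34, lateness 2
Maximum = 2.
LPT (decreasing processing time): Render 4 Render 5 Render 2 Render 3 Render 1.
Render 4: 0→14, due 24, lateness -10
Render 5: 14→21, due 30, lateness -9
Render 2: 21→27, due 13, lateness 14
Render 3: 27→32, due 29, lateness 3
Render 1: 32→36, due 34, lateness 2
Maximum = 14.
FIFO (arrival order): Render 1 Render 2 Render 3 Render 4 Render 5.
Render 1: 0→4, due 34, lateness -30
Render 2: 4→10, due 13, lateness -3
Render 3: 10→15, due 29, lateness -14
Render 4: 15→29, due 24, lateness 5
Render 5: 29→36, due 30, lateness 6
Maximum = 6.
EDD 2, LPT 14, FIFO 6 → minimum 2.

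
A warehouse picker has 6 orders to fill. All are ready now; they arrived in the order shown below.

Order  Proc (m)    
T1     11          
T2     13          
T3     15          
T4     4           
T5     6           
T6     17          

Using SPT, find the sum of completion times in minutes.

184

SPT (increasing processing time): T4 T5 T1 T2 T3 T6.
T4: 0→4
T5: 4→10
T1: 10→21
T2: 21→34
T3: 34→49
T6: 49→66
Sum = 4+10+21+34+49+66 = 184.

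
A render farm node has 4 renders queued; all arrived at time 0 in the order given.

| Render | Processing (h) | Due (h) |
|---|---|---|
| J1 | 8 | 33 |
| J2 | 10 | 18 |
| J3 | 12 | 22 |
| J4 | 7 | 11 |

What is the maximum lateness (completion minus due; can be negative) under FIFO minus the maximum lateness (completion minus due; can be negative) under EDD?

19

FIFO (arrival order): J1 J2 J3 J4.
J1: 0→8, due 33, lateness -25
J2: 8→18, due 18, lateness 0
J3: 18→30, due 22, lateness 8
J4: 30→37, due 11, lateness 26
Maximum = 26.
EDD (increasing due date): J4 J2 J3 J1.
J4: 0→7, due 11, lateness -4
J2: 7→17, due 18, lateness -1
J3: 17→29, due 22, lateness 7
J1: 29→37, due 33, lateness 4
Maximum = 7.
Difference = 26 − 7 = 19.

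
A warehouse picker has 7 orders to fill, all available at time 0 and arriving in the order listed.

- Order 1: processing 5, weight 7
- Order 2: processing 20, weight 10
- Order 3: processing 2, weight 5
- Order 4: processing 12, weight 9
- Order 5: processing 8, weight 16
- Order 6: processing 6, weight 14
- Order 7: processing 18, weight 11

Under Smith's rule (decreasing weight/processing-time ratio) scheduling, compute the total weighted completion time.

2093

WSPT (decreasing weight/processing-time ratio): Order 3 Order 6 Order 5 Order 1 Order 4 Order 7 Order 2.
Order 3: finishes 2, weight 5, w·C = 10
Order 6: finishes 8, weight 14, w·C = 112
Order 5: finishes 16, weight 16, w·C = 256
Order 1: finishes 21, weight 7, w·C = 147
Order 4: finishes 33, weight 9, w·C = 297
Order 7: finishes 51, weight 11, w·C = 561
Order 2: finishes 71, weight 10, w·C = 710
Sum = 10+112+256+147+297+561+710 = 2093.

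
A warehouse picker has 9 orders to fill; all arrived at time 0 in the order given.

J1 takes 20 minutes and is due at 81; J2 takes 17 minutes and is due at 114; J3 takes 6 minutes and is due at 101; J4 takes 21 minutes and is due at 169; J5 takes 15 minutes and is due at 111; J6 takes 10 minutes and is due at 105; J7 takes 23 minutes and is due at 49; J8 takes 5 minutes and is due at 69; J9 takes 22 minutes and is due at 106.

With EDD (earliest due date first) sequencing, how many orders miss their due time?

1

EDD (increasing due date): J7 J8 J1 J3 J6 J9 J5 J2 J4.
J7: 0→23, due 49, tardiness 0
J8: 23→28, due 69, tardiness 0
J1: 28→48, due 81, tardiness 0
J3: 48→54, due 101, tardiness 0
J6: 54→64, due 105, tardiness 0
J9: 64→86, due 106, tardiness 0
J5: 86→101, due 111, tardiness 0
J2: 101→118, due 114, tardiness 4
J4: 118→139, due 169, tardiness 0
Late orders: 1.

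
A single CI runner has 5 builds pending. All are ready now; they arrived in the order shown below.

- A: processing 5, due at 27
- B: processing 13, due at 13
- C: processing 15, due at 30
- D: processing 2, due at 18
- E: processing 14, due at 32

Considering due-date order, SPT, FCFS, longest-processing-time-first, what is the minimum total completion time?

112

EDD (increasing due date): B D A C E.
B: 0→13
D: 13→15
A: 15→20
C: 20→35
E: 35→49
Sum = 13+15+20+35+49 = 132.
SPT (increasing processing time): D A B E C.
D: 0→2
A: 2→7
B: 7→20
E: 20→34
C: 34→49
Sum = 2+7+20+34+49 = 112.
FIFO (arrival order): A B C D E.
A: 0→5
B: 5→18
C: 18→33
D: 33→35
E: 35→49
Sum = 5+18+33+35+49 = 140.
LPT (decreasing processing time): C E B A D.
C: 0→15
E: 15→29
B: 29→42
A: 42→47
D: 47→49
Sum = 15+29+42+47+49 = 182.
EDD 132, SPT 112, FIFO 140, LPT 182 → minimum 112.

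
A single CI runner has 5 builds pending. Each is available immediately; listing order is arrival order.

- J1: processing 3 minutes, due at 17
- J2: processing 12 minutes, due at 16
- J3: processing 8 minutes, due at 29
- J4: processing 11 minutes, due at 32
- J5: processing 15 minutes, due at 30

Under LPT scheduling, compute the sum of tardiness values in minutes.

LPT (decreasing processing time): J5 J2 J4 J3 J1.
J5: 0→15, due 30, tardiness 0
J2: 15→27, due 16, tardiness 11
J4: 27→38, due 32, tardiness 6
J3: 38→46, due 29, tardiness 17
J1: 46→49, due 17, tardiness 32
Sum = 0+11+6+17+32 = 66.

66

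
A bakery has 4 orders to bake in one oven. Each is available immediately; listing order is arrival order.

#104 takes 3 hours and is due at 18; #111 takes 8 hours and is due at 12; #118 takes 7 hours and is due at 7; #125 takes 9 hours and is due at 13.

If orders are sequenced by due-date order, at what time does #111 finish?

15

EDD (increasing due date): #118 #111 #125 #104.
#118: 0→7
#111: 7→15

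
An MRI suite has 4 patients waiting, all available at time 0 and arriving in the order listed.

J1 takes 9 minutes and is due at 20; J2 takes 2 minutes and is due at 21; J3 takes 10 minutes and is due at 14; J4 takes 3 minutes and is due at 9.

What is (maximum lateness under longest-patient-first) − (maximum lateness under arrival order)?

-2

LPT (decreasing processing time): J3 J1 J4 J2.
J3: 0→10, due 14, lateness -4
J1: 10→19, due 20, lateness -1
J4: 19→22, due 9, lateness 13
J2: 22→24, due 21, lateness 3
Maximum = 13.
FIFO (arrival order): J1 J2 J3 J4.
J1: 0→9, due 20, lateness -11
J2: 9→11, due 21, lateness -10
J3: 11→21, due 14, lateness 7
J4: 21→24, due 9, lateness 15
Maximum = 15.
Difference = 13 − 15 = -2.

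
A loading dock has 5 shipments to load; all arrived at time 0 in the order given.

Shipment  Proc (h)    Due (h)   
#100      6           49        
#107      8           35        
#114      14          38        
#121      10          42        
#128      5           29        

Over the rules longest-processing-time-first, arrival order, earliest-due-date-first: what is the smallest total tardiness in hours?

LPT (decreasing processing time): #114 #121 #107 #100 #128.
#114: 0→14, due 38, tardiness 0
#121: 14→24, due 42, tardiness 0
#107: 24→32, due 35, tardiness 0
#100: 32→38, due 49, tardiness 0
#128: 38→43, due 29, tardiness 14
Sum = 0+0+0+0+14 = 14.
FIFO (arrival order): #100 #107 #114 #121 #128.
#100: 0→6, due 49, tardiness 0
#107: 6→14, due 35, tardiness 0
#114: 14→28, due 38, tardiness 0
#121: 28→38, due 42, tardiness 0
#128: 38→43, due 29, tardiness 14
Sum = 0+0+0+0+14 = 14.
EDD (increasing due date): #128 #107 #114 #121 #100.
#128: 0→5, due 29, tardiness 0
#107: 5→13, due 35, tardiness 0
#114: 13→27, due 38, tardiness 0
#121: 27→37, due 42, tardiness 0
#100: 37→43, due 49, tardiness 0
Sum = 0+0+0+0+0 = 0.
LPT 14, FIFO 14, EDD 0 → minimum 0.

0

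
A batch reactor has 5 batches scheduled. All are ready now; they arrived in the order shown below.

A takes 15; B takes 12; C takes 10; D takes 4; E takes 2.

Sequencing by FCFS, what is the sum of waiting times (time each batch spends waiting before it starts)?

FIFO (arrival order): A B C D E.
A: waits 0, runs 0→15
B: waits 15, runs 15→27
C: waits 27, runs 27→37
D: waits 37, runs 37→41
E: waits 41, runs 41→43
Sum = 0+15+27+37+41 = 120.

120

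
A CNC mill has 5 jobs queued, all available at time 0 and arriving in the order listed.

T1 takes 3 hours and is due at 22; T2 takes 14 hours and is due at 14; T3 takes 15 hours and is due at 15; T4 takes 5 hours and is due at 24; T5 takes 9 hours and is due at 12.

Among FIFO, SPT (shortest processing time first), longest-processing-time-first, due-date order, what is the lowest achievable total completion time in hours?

FIFO (arrival order): T1 T2 T3 T4 T5.
T1: 0→3
T2: 3→17
T3: 17→32
T4: 32→37
T5: 37→46
Sum = 3+17+32+37+46 = 135.
SPT (increasing processing time): T1 T4 T5 T2 T3.
T1: 0→3
T4: 3→8
T5: 8→17
T2: 17→31
T3: 31→46
Sum = 3+8+17+31+46 = 105.
LPT (decreasing processing time): T3 T2 T5 T4 T1.
T3: 0→15
T2: 15→29
T5: 29→38
T4: 38→43
T1: 43→46
Sum = 15+29+38+43+46 = 171.
EDD (increasing due date): T5 T2 T3 T1 T4.
T5: 0→9
T2: 9→23
T3: 23→38
T1: 38→41
T4: 41→46
Sum = 9+23+38+41+46 = 157.
FIFO 135, SPT 105, LPT 171, EDD 157 → minimum 105.

105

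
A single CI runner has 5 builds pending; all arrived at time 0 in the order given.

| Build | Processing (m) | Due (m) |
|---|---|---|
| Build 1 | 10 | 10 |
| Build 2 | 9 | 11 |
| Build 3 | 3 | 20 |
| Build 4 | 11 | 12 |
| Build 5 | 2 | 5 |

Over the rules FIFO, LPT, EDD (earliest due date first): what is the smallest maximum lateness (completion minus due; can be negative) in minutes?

20

FIFO (arrival order): Build 1 Build 2 Build 3 Build 4 Build 5.
Build 1: 0→10, due 10, lateness 0
Build 2: 10→19, due 11, lateness 8
Build 3: 19→22, due 20, lateness 2
Build 4: 22→33, due 12, lateness 21
Build 5: 33→35, due 5, lateness 30
Maximum = 30.
LPT (decreasing processing time): Build 4 Build 1 Build 2 Build 3 Build 5.
Build 4: 0→11, due 12, lateness -1
Build 1: 11→21, due 10, lateness 11
Build 2: 21→30, due 11, lateness 19
Build 3: 30→33, due 20, lateness 13
Build 5: 33→35, due 5, lateness 30
Maximum = 30.
EDD (increasing due date): Build 5 Build 1 Build 2 Build 4 Build 3.
Build 5: 0→2, due 5, lateness -3
Build 1: 2→12, due 10, lateness 2
Build 2: 12→21, due 11, lateness 10
Build 4: 21→32, due 12, lateness 20
Build 3: 32→35, due 20, lateness 15
Maximum = 20.
FIFO 30, LPT 30, EDD 20 → minimum 20.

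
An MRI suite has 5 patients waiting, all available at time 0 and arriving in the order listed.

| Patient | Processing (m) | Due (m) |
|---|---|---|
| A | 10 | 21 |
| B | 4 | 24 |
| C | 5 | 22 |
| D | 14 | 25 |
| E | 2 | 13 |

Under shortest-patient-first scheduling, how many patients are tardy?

SPT (increasing processing time): E B C A D.
E: 0→2, due 13, tardiness 0
B: 2→6, due 24, tardiness 0
C: 6→11, due 22, tardiness 0
A: 11→21, due 21, tardiness 0
D: 21→35, due 25, tardiness 10
Late patients: 1.

1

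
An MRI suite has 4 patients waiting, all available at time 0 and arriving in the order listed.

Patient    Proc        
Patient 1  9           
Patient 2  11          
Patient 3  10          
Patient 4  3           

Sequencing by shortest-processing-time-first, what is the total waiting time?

37

SPT (increasing processing time): Patient 4 Patient 1 Patient 3 Patient 2.
Patient 4: waits 0, runs 0→3
Patient 1: waits 3, runs 3→12
Patient 3: waits 12, runs 12→22
Patient 2: waits 22, runs 22→33
Sum = 0+3+12+22 = 37.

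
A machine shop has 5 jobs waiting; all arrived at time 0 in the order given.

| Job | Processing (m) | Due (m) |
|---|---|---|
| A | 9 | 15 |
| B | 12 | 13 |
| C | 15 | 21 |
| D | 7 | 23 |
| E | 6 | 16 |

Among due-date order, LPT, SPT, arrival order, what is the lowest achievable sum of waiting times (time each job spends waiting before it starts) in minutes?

EDD (increasing due date): B A E C D.
B: waits 0, runs 0→12
A: waits 12, runs 12→21
E: waits 21, runs 21→27
C: waits 27, runs 27→42
D: waits 42, runs 42→49
Sum = 0+12+21+27+42 = 102.
LPT (decreasing processing time): C B A D E.
C: waits 0, runs 0→15
B: waits 15, runs 15→27
A: waits 27, runs 27→36
D: waits 36, runs 36→43
E: waits 43, runs 43→49
Sum = 0+15+27+36+43 = 121.
SPT (increasing processing time): E D A B C.
E: waits 0, runs 0→6
D: waits 6, runs 6→13
A: waits 13, runs 13→22
B: waits 22, runs 22→34
C: waits 34, runs 34→49
Sum = 0+6+13+22+34 = 75.
FIFO (arrival order): A B C D E.
A: waits 0, runs 0→9
B: waits 9, runs 9→21
C: waits 21, runs 21→36
D: waits 36, runs 36→43
E: waits 43, runs 43→49
Sum = 0+9+21+36+43 = 109.
EDD 102, LPT 121, SPT 75, FIFO 109 → minimum 75.

75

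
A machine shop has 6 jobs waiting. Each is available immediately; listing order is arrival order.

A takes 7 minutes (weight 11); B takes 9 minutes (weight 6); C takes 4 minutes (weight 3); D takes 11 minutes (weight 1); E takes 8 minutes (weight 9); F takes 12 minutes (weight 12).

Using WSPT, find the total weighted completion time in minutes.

920

WSPT (decreasing weight/processing-time ratio): A E F C B D.
A: finishes 7, weight 11, w·C = 77
E: finishes 15, weight 9, w·C = 135
F: finishes 27, weight 12, w·C = 324
C: finishes 31, weight 3, w·C = 93
B: finishes 40, weight 6, w·C = 240
D: finishes 51, weight 1, w·C = 51
Sum = 77+135+324+93+240+51 = 920.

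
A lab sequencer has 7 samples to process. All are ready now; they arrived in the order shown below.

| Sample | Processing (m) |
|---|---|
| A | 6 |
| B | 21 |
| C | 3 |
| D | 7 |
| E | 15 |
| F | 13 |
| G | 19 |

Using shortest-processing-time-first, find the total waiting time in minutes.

SPT (increasing processing time): C A D F E G B.
C: waits 0, runs 0→3
A: waits 3, runs 3→9
D: waits 9, runs 9→16
F: waits 16, runs 16→29
E: waits 29, runs 29→44
G: waits 44, runs 44→63
B: waits 63, runs 63→84
Sum = 0+3+9+16+29+44+63 = 164.

164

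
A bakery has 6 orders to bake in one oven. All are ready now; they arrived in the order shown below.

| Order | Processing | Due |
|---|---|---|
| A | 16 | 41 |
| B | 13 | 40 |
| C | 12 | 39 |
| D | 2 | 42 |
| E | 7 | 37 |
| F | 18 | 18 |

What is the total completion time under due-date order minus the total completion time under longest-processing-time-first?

-28

EDD (increasing due date): F E C B A D.
F: 0→18
E: 18→25
C: 25→37
B: 37→50
A: 50→66
D: 66→68
Sum = 18+25+37+50+66+68 = 264.
LPT (decreasing processing time): F A B C E D.
F: 0→18
A: 18→34
B: 34→47
C: 47→59
E: 59→66
D: 66→68
Sum = 18+34+47+59+66+68 = 292.
Difference = 264 − 292 = -28.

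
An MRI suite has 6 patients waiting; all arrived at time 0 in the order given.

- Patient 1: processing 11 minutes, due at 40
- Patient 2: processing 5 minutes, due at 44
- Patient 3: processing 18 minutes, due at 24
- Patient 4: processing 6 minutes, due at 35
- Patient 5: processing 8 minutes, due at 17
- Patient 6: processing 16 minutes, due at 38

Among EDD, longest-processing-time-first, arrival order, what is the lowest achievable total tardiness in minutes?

EDD (increasing due date): Patient 5 Patient 3 Patient 4 Patient 6 Patient 1 Patient 2.
Patient 5: 0→8, due 17, tardiness 0
Patient 3: 8→26, due 24, tardiness 2
Patient 4: 26→32, due 35, tardiness 0
Patient 6: 32→48, due 38, tardiness 10
Patient 1: 48→59, due 40, tardiness 19
Patient 2: 59→64, due 44, tardiness 20
Sum = 0+2+0+10+19+20 = 51.
LPT (decreasing processing time): Patient 3 Patient 6 Patient 1 Patient 5 Patient 4 Patient 2.
Patient 3: 0→18, due 24, tardiness 0
Patient 6: 18→34, due 38, tardiness 0
Patient 1: 34→45, due 40, tardiness 5
Patient 5: 45→53, due 17, tardiness 36
Patient 4: 53→59, due 35, tardiness 24
Patient 2: 59→64, due 44, tardiness 20
Sum = 0+0+5+36+24+20 = 85.
FIFO (arrival order): Patient 1 Patient 2 Patient 3 Patient 4 Patient 5 Patient 6.
Patient 1: 0→11, due 40, tardiness 0
Patient 2: 11→16, due 44, tardiness 0
Patient 3: 16→34, due 24, tardiness 10
Patient 4: 34→40, due 35, tardiness 5
Patient 5: 40→48, due 17, tardiness 31
Patient 6: 48→64, due 38, tardiness 26
Sum = 0+0+10+5+31+26 = 72.
EDD 51, LPT 85, FIFO 72 → minimum 51.

51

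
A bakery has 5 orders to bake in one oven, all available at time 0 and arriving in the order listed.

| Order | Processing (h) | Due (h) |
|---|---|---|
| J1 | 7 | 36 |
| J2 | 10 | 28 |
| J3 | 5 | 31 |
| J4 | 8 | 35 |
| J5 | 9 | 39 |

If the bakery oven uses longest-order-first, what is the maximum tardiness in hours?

LPT (decreasing processing time): J2 J5 J4 J1 J3.
J2: 0→10, due 28, tardiness 0
J5: 10→19, due 39, tardiness 0
J4: 19→27, due 35, tardiness 0
J1: 27→34, due 36, tardiness 0
J3: 34→39, due 31, tardiness 8
Maximum = 8.

8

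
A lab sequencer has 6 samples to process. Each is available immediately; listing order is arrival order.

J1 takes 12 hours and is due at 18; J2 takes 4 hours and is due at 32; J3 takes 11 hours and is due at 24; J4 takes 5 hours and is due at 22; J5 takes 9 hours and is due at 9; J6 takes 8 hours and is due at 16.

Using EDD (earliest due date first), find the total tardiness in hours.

62

EDD (increasing due date): J5 J6 J1 J4 J3 J2.
J5: 0→9, due 9, tardiness 0
J6: 9→17, due 16, tardiness 1
J1: 17→29, due 18, tardiness 11
J4: 29→34, due 22, tardiness 12
J3: 34→45, due 24, tardiness 21
J2: 45→49, due 32, tardiness 17
Sum = 0+1+11+12+21+17 = 62.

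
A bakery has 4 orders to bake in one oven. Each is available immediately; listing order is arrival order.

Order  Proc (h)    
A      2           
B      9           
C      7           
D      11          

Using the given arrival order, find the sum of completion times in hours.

FIFO (arrival order): A B C D.
A: 0→2
B: 2→11
C: 11→18
D: 18→29
Sum = 2+11+18+29 = 60.

60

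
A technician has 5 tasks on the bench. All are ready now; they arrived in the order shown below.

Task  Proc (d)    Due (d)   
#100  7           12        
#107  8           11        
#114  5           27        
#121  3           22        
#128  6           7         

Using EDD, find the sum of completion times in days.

EDD (increasing due date): #128 #107 #100 #121 #114.
#128: 0→6
#107: 6→14
#100: 14→21
#121: 21→24
#114: 24→29
Sum = 6+14+21+24+29 = 94.

94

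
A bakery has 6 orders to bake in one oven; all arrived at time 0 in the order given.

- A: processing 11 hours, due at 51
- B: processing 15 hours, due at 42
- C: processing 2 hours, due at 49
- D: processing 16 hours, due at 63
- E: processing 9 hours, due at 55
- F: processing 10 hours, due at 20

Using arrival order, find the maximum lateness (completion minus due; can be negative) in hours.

43

FIFO (arrival order): A B C D E F.
A: 0→11, due 51, lateness -40
B: 11→26, due 42, lateness -16
C: 26→28, due 49, lateness -21
D: 28→44, due 63, lateness -19
E: 44→53, due 55, lateness -2
F: 53→63, due 20, lateness 43
Maximum = 43.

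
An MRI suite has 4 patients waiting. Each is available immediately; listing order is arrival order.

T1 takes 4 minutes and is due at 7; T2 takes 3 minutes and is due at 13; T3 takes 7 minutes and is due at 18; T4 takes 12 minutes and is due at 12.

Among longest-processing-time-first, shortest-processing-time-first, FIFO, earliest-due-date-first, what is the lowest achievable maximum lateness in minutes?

8

LPT (decreasing processing time): T4 T3 T1 T2.
T4: 0→12, due 12, lateness 0
T3: 12→19, due 18, lateness 1
T1: 19→23, due 7, lateness 16
T2: 23→26, due 13, lateness 13
Maximum = 16.
SPT (increasing processing time): T2 T1 T3 T4.
T2: 0→3, due 13, lateness -10
T1: 3→7, due 7, lateness 0
T3: 7→14, due 18, lateness -4
T4: 14→26, due 12, lateness 14
Maximum = 14.
FIFO (arrival order): T1 T2 T3 T4.
T1: 0→4, due 7, lateness -3
T2: 4→7, due 13, lateness -6
T3: 7→14, due 18, lateness -4
T4: 14→26, due 12, lateness 14
Maximum = 14.
EDD (increasing due date): T1 T4 T2 T3.
T1: 0→4, due 7, lateness -3
T4: 4→16, due 12, lateness 4
T2: 16→19, due 13, lateness 6
T3: 19→26, due 18, lateness 8
Maximum = 8.
LPT 16, SPT 14, FIFO 14, EDD 8 → minimum 8.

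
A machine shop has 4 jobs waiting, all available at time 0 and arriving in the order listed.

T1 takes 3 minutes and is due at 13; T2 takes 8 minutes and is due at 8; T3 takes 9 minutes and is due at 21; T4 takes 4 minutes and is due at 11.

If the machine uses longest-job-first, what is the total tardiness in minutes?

LPT (decreasing processing time): T3 T2 T4 T1.
T3: 0→9, due 21, tardiness 0
T2: 9→17, due 8, tardiness 9
T4: 17→21, due 11, tardiness 10
T1: 21→24, due 13, tardiness 11
Sum = 0+9+10+11 = 30.

30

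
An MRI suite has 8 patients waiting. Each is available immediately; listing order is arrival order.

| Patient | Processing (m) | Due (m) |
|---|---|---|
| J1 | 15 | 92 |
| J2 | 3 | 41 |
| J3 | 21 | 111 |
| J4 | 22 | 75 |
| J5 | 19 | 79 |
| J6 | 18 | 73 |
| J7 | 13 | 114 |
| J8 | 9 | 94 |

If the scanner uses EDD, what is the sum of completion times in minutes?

519

EDD (increasing due date): J2 J6 J4 J5 J1 J8 J3 J7.
J2: 0→3
J6: 3→21
J4: 21→43
J5: 43→62
J1: 62→77
J8: 77→86
J3: 86→107
J7: 107→120
Sum = 3+21+43+62+77+86+107+120 = 519.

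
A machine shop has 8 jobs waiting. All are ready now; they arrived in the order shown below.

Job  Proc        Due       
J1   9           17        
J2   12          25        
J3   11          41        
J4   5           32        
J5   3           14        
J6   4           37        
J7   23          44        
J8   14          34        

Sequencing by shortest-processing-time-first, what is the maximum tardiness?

37

SPT (increasing processing time): J5 J6 J4 J1 J3 J2 J8 J7.
J5: 0→3, due 14, tardiness 0
J6: 3→7, due 37, tardiness 0
J4: 7→12, due 32, tardiness 0
J1: 12→21, due 17, tardiness 4
J3: 21→32, due 41, tardiness 0
J2: 32→44, due 25, tardiness 19
J8: 44→58, due 34, tardiness 24
J7: 58→81, due 44, tardiness 37
Maximum = 37.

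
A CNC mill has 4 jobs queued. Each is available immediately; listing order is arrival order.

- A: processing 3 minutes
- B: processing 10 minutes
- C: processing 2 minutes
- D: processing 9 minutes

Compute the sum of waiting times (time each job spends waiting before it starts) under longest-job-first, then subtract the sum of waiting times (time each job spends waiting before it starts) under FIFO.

LPT (decreasing processing time): B D A C.
B: waits 0, runs 0→10
D: waits 10, runs 10→19
A: waits 19, runs 19→22
C: waits 22, runs 22→24
Sum = 0+10+19+22 = 51.
FIFO (arrival order): A B C D.
A: waits 0, runs 0→3
B: waits 3, runs 3→13
C: waits 13, runs 13→15
D: waits 15, runs 15→24
Sum = 0+3+13+15 = 31.
Difference = 51 − 31 = 20.

20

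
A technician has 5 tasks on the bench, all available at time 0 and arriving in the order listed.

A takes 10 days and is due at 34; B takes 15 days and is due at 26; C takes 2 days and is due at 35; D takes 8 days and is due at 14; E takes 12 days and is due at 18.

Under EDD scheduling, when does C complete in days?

47

EDD (increasing due date): D E B A C.
D: 0→8
E: 8→20
B: 20→35
A: 35→45
C: 45→47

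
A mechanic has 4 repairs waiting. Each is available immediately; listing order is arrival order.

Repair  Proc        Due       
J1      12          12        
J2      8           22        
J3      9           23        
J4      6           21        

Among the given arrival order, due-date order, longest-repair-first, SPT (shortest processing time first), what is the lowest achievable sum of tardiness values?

FIFO (arrival order): J1 J2 J3 J4.
J1: 0→12, due 12, tardiness 0
J2: 12→20, due 22, tardiness 0
J3: 20→29, due 23, tardiness 6
J4: 29→35, due 21, tardiness 14
Sum = 0+0+6+14 = 20.
EDD (increasing due date): J1 J4 J2 J3.
J1: 0→12, due 12, tardiness 0
J4: 12→18, due 21, tardiness 0
J2: 18→26, due 22, tardiness 4
J3: 26→35, due 23, tardiness 12
Sum = 0+0+4+12 = 16.
LPT (decreasing processing time): J1 J3 J2 J4.
J1: 0→12, due 12, tardiness 0
J3: 12→21, due 23, tardiness 0
J2: 21→29, due 22, tardiness 7
J4: 29→35, due 21, tardiness 14
Sum = 0+0+7+14 = 21.
SPT (increasing processing time): J4 J2 J3 J1.
J4: 0→6, due 21, tardiness 0
J2: 6→14, due 22, tardiness 0
J3: 14→23, due 23, tardiness 0
J1: 23→35, due 12, tardiness 23
Sum = 0+0+0+23 = 23.
FIFO 20, EDD 16, LPT 21, SPT 23 → minimum 16.

16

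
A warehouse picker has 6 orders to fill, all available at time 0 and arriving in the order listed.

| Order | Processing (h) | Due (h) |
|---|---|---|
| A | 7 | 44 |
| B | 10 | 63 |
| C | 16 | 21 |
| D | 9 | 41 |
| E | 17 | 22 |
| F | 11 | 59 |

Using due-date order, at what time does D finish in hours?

42

EDD (increasing due date): C E D A F B.
C: 0→16
E: 16→33
D: 33→42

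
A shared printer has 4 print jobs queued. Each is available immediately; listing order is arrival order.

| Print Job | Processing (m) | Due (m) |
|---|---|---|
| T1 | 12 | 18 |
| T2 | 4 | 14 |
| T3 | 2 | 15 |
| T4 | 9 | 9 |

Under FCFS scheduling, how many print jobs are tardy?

FIFO (arrival order): T1 T2 T3 T4.
T1: 0→12, due 18, tardiness 0
T2: 12→16, due 14, tardiness 2
T3: 16→18, due 15, tardiness 3
T4: 18→27, due 9, tardiness 18
Late print jobs: 3.

3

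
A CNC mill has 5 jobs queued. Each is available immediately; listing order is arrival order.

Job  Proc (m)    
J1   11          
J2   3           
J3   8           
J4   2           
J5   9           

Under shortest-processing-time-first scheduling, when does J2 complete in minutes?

5

SPT (increasing processing time): J4 J2 J3 J5 J1.
J4: 0→2
J2: 2→5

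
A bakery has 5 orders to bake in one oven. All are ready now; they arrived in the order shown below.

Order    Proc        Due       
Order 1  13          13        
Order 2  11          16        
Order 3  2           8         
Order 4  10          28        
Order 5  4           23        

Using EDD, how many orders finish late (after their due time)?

EDD (increasing due date): Order 3 Order 1 Order 2 Order 5 Order 4.
Order 3: 0→2, due 8, tardiness 0
Order 1: 2→15, due 13, tardiness 2
Order 2: 15→26, due 16, tardiness 10
Order 5: 26→30, due 23, tardiness 7
Order 4: 30→40, due 28, tardiness 12
Late orders: 4.

4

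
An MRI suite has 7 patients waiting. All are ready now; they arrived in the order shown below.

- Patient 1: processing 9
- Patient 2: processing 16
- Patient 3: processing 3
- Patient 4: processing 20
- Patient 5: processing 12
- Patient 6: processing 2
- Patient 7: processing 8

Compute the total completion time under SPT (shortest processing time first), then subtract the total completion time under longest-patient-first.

SPT (increasing processing time): Patient 6 Patient 3 Patient 7 Patient 1 Patient 5 Patient 2 Patient 4.
Patient 6: 0→2
Patient 3: 2→5
Patient 7: 5→13
Patient 1: 13→22
Patient 5: 22→34
Patient 2: 34→50
Patient 4: 50→70
Sum = 2+5+13+22+34+50+70 = 196.
LPT (decreasing processing time): Patient 4 Patient 2 Patient 5 Patient 1 Patient 7 Patient 3 Patient 6.
Patient 4: 0→20
Patient 2: 20→36
Patient 5: 36→48
Patient 1: 48→57
Patient 7: 57→65
Patient 3: 65→68
Patient 6: 68→70
Sum = 20+36+48+57+65+68+70 = 364.
Difference = 196 − 364 = -168.

-168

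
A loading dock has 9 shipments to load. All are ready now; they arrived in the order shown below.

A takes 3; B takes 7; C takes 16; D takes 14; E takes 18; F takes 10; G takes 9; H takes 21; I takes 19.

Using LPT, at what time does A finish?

117

LPT (decreasing processing time): H I E C D F G B A.
H: 0→21
I: 21→40
E: 40→58
C: 58→74
D: 74→88
F: 88→98
G: 98→107
B: 107→114
A: 114→117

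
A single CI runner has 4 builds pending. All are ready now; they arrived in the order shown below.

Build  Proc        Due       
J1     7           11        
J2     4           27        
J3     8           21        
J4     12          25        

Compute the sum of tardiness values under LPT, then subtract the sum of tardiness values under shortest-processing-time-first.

14

LPT (decreasing processing time): J4 J3 J1 J2.
J4: 0→12, due 25, tardiness 0
J3: 12→20, due 21, tardiness 0
J1: 20→27, due 11, tardiness 16
J2: 27→31, due 27, tardiness 4
Sum = 0+0+16+4 = 20.
SPT (increasing processing time): J2 J1 J3 J4.
J2: 0→4, due 27, tardiness 0
J1: 4→11, due 11, tardiness 0
J3: 11→19, due 21, tardiness 0
J4: 19→31, due 25, tardiness 6
Sum = 0+0+0+6 = 6.
Difference = 20 − 6 = 14.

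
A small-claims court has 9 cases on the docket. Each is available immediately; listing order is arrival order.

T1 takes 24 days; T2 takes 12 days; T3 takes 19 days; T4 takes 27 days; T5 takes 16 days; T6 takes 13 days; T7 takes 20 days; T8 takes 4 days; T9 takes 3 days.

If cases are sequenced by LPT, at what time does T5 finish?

106

LPT (decreasing processing time): T4 T1 T7 T3 T5 T6 T2 T8 T9.
T4: 0→27
T1: 27→51
T7: 51→71
T3: 71→90
T5: 90→106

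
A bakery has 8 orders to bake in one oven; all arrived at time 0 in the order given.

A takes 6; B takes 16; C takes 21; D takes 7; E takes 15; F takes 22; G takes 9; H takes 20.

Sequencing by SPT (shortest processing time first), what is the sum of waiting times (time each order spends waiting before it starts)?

SPT (increasing processing time): A D G E B H C F.
A: waits 0, runs 0→6
D: waits 6, runs 6→13
G: waits 13, runs 13→22
E: waits 22, runs 22→37
B: waits 37, runs 37→53
H: waits 53, runs 53→73
C: waits 73, runs 73→94
F: waits 94, runs 94→116
Sum = 0+6+13+22+37+53+73+94 = 298.

298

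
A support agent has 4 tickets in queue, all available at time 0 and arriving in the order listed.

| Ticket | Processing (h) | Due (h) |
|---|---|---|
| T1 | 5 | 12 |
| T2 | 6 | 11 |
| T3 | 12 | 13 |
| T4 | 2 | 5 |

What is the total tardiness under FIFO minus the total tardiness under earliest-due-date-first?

FIFO (arrival order): T1 T2 T3 T4.
T1: 0→5, due 12, tardiness 0
T2: 5→11, due 11, tardiness 0
T3: 11→23, due 13, tardiness 10
T4: 23→25, due 5, tardiness 20
Sum = 0+0+10+20 = 30.
EDD (increasing due date): T4 T2 T1 T3.
T4: 0→2, due 5, tardiness 0
T2: 2→8, due 11, tardiness 0
T1: 8→13, due 12, tardiness 1
T3: 13→25, due 13, tardiness 12
Sum = 0+0+1+12 = 13.
Difference = 30 − 13 = 17.

17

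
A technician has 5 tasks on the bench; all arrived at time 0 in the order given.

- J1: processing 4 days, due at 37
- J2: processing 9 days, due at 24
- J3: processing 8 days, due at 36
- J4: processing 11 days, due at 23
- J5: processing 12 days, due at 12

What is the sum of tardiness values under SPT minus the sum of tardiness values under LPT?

SPT (increasing processing time): J1 J3 J2 J4 J5.
J1: 0→4, due 37, tardiness 0
J3: 4→12, due 36, tardiness 0
J2: 12→21, due 24, tardiness 0
J4: 21→32, due 23, tardiness 9
J5: 32→44, due 12, tardiness 32
Sum = 0+0+0+9+32 = 41.
LPT (decreasing processing time): J5 J4 J2 J3 J1.
J5: 0→12, due 12, tardiness 0
J4: 12→23, due 23, tardiness 0
J2: 23→32, due 24, tardiness 8
J3: 32→40, due 36, tardiness 4
J1: 40→44, due 37, tardiness 7
Sum = 0+0+8+4+7 = 19.
Difference = 41 − 19 = 22.

22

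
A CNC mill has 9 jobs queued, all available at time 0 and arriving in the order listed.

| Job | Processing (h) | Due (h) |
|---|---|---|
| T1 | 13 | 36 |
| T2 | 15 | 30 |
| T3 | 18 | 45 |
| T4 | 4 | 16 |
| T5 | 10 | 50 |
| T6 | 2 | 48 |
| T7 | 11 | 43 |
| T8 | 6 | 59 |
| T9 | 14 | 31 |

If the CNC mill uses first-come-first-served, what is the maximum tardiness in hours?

FIFO (arrival order): T1 T2 T3 T4 T5 T6 T7 T8 T9.
T1: 0→13, due 36, tardiness 0
T2: 13→28, due 30, tardiness 0
T3: 28→46, due 45, tardiness 1
T4: 46→50, due 16, tardiness 34
T5: 50→60, due 50, tardiness 10
T6: 60→62, due 48, tardiness 14
T7: 62→73, due 43, tardiness 30
T8: 73→79, due 59, tardiness 20
T9: 79→93, due 31, tardiness 62
Maximum = 62.

62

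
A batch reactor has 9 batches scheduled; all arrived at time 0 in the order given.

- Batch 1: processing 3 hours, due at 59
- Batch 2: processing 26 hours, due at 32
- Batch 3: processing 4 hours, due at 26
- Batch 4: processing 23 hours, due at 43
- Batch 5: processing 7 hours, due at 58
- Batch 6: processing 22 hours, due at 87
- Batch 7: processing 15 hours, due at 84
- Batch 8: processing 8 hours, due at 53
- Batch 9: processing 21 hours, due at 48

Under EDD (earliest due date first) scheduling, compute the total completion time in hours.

660

EDD (increasing due date): Batch 3 Batch 2 Batch 4 Batch 9 Batch 8 Batch 5 Batch 1 Batch 7 Batch 6.
Batch 3: 0→4
Batch 2: 4→30
Batch 4: 30→53
Batch 9: 53→74
Batch 8: 74→82
Batch 5: 82→89
Batch 1: 89→92
Batch 7: 92→107
Batch 6: 107→129
Sum = 4+30+53+74+82+89+92+107+129 = 660.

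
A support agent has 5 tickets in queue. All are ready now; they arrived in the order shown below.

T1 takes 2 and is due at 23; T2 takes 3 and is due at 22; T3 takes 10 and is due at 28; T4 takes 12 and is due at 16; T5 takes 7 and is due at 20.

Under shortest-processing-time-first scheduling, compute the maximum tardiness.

SPT (increasing processing time): T1 T2 T5 T3 T4.
T1: 0→2, due 23, tardiness 0
T2: 2→5, due 22, tardiness 0
T5: 5→12, due 20, tardiness 0
T3: 12→22, due 28, tardiness 0
T4: 22→34, due 16, tardiness 18
Maximum = 18.

18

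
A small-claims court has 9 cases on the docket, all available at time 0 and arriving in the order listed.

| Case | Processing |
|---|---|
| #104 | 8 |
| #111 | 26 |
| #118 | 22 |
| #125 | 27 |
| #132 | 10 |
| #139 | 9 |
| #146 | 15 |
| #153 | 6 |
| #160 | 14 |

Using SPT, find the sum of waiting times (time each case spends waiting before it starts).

379

SPT (increasing processing time): #153 #104 #139 #132 #160 #146 #118 #111 #125.
#153: waits 0, runs 0→6
#104: waits 6, runs 6→14
#139: waits 14, runs 14→23
#132: waits 23, runs 23→33
#160: waits 33, runs 33→47
#146: waits 47, runs 47→62
#118: waits 62, runs 62→84
#111: waits 84, runs 84→110
#125: waits 110, runs 110→137
Sum = 0+6+14+23+33+47+62+84+110 = 379.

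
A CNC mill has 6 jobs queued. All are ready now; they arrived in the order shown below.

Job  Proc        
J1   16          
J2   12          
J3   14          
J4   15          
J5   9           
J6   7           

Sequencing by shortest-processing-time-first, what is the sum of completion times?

223

SPT (increasing processing time): J6 J5 J2 J3 J4 J1.
J6: 0→7
J5: 7→16
J2: 16→28
J3: 28→42
J4: 42→57
J1: 57→73
Sum = 7+16+28+42+57+73 = 223.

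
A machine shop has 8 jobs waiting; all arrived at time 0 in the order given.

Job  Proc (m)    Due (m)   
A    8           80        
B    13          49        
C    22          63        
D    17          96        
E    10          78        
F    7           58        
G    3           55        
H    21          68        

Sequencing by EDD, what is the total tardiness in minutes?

EDD (increasing due date): B G F C H E A D.
B: 0→13, due 49, tardiness 0
G: 13→16, due 55, tardiness 0
F: 16→23, due 58, tardiness 0
C: 23→45, due 63, tardiness 0
H: 45→66, due 68, tardiness 0
E: 66→76, due 78, tardiness 0
A: 76→84, due 80, tardiness 4
D: 84→101, due 96, tardiness 5
Sum = 0+0+0+0+0+0+4+5 = 9.

9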